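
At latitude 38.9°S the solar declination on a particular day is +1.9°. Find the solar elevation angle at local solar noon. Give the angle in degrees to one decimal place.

At local solar noon the hour angle is zero, so the elevation is 90° − |φ − δ| = 90° − |-38.9° − (1.9°)| = 90° − 40.8° = 49.2°.

49.2°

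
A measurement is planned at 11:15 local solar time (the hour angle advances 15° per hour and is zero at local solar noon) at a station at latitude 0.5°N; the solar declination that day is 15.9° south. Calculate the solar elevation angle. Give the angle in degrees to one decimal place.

70.2°

Hour angle H = 15° × (11.25 − 12) = -11.25°.
With φ = 0.5°, δ = -15.9°, H = -11.25°: sin φ sin δ = -0.0024, cos φ cos δ cos H = 0.9432, so cos θ_z = 0.9408.
θ_z = arccos(0.9408) = 19.81°, so the elevation is 90° − 19.81° = 70.19°.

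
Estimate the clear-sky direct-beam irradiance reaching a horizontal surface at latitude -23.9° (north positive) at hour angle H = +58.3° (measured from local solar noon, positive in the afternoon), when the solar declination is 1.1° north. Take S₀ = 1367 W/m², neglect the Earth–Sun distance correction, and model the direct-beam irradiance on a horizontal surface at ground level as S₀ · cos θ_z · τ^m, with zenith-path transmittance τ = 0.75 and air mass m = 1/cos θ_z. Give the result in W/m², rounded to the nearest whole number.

351 W/m²

cos θ_z = sin(-23.9°) sin(1.1°) + cos(-23.9°) cos(1.1°) cos(58.30°) = -0.0078 + 0.4803 = 0.4725.
Air mass m = 1/cos θ_z = 1/0.4725 = 2.116; τ^m = 0.75^2.116 = 0.5440.
Surface direct beam = 1367 × 0.4725 × 0.5440 = 351.37 W/m².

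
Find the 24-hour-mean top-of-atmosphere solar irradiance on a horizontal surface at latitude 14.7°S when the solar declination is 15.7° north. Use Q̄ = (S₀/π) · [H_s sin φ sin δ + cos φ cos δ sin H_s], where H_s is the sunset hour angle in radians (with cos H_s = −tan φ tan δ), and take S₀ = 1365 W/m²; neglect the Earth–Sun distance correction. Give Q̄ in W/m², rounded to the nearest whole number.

cos H_s = −tan(-14.7°) · tan(15.7°) = 0.0737, so H_s = arccos(0.0737) = 85.77°. In radians, H_s = 1.4970.
H_s sin φ sin δ = 1.4970 × -0.2538 × 0.2706 = -0.1028.
cos φ cos δ sin H_s = 0.9673 × 0.9627 × 0.9973 = 0.9287.
Q̄ = (1365/π) × (-0.1028 + 0.9287) = 434.49 × 0.8259 = 358.85 W/m².

359 W/m²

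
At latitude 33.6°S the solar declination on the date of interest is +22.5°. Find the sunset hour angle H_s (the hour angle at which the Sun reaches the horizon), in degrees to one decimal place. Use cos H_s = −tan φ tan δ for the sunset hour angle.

74.0°

The sunset hour angle satisfies cos H_s = −tan φ tan δ = 0.2752, giving H_s = 74.03°.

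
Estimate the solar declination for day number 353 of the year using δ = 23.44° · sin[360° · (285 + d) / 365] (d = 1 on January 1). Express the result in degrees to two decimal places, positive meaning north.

360 × (285 + 353) / 365 = 629.260°; sin(629.260°) = -0.9999.
δ = 23.44 × -0.9999 = -23.438° ≈ -23.44°.

-23.44°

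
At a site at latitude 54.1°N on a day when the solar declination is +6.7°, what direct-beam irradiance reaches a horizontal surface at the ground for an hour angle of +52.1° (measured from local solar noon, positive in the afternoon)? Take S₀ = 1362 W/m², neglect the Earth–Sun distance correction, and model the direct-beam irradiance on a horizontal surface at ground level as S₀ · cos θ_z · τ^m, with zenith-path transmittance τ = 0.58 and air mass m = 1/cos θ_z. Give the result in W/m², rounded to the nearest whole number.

185 W/m²

cos θ_z = sin φ sin δ + cos φ cos δ cos H = (0.8100)(0.1167) + (0.5864)(0.9932)(0.6143) = 0.4523.
Air mass m = 1/cos θ_z = 1/0.4523 = 2.211; τ^m = 0.58^2.211 = 0.2999.
Surface direct beam = 1362 × 0.4523 × 0.2999 = 184.75 W/m².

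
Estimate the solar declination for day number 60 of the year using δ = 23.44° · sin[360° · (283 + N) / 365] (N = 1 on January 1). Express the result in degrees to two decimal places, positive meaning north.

360 × (283 + 60) / 365 = 338.301°; sin(338.301°) = -0.3697.
δ = 23.44 × -0.3697 = -8.666° ≈ -8.67°.

-8.67°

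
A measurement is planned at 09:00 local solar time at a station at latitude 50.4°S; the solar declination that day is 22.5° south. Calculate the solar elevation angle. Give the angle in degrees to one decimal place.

45.3°

Hour angle H = 15° × (9 − 12) = -45.00°.
cos θ_z = sin(-50.4°) sin(-22.5°) + cos(-50.4°) cos(-22.5°) cos(-45.00°) = 0.2949 + 0.4164 = 0.7113.
θ_z = arccos(0.7113) = 44.66°, so the elevation is 90° − 44.66° = 45.34°.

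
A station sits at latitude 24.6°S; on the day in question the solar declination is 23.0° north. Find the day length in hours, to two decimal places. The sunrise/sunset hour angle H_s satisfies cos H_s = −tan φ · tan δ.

cos H_s = −tan(-24.6°) · tan(23.0°) = 0.1943, so H_s = arccos(0.1943) = 78.80°.
Day length = 2 H_s / 15° h⁻¹ = 157.60° / 15 = 10.507 h.

10.51 hours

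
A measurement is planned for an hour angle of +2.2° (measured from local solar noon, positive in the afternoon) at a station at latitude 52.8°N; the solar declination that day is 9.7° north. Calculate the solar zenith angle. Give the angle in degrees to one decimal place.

43.1°

cos θ_z = sin(52.8°) sin(9.7°) + cos(52.8°) cos(9.7°) cos(2.20°) = 0.1342 + 0.5955 = 0.7297.
θ_z = arccos(0.7297) = 43.14°.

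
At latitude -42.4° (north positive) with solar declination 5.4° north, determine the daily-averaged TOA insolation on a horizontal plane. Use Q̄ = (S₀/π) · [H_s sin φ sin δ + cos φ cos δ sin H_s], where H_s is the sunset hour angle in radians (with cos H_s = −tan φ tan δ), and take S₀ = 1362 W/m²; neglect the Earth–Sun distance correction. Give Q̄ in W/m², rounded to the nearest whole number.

−tan φ tan δ = −(-0.9131)(0.0945) = 0.0863; H_s = arccos(0.0863) = 85.05°. In radians, H_s = 1.4844.
H_s sin φ sin δ = 1.4844 × -0.6743 × 0.0941 = -0.0942.
cos φ cos δ sin H_s = 0.7385 × 0.9956 × 0.9963 = 0.7325.
Q̄ = (1362/π) × (-0.0942 + 0.7325) = 433.54 × 0.6383 = 276.73 W/m².

277 W/m²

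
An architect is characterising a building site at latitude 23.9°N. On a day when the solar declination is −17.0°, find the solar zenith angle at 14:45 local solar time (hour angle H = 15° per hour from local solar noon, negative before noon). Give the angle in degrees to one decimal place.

57.4°

Hour angle H = 15° × (14.75 − 12) = 41.25°.
cos θ_z = sin φ sin δ + cos φ cos δ cos H = (0.4051)(-0.2924) + (0.9143)(0.9563)(0.7518) = 0.5389.
θ_z = arccos(0.5389) = 57.39°.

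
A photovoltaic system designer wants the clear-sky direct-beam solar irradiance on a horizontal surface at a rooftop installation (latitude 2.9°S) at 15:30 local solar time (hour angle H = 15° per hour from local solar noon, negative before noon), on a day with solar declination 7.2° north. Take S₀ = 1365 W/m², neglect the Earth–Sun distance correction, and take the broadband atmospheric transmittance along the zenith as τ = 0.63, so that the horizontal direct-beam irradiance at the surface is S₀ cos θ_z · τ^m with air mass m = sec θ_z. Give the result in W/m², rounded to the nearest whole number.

376 W/m²

Hour angle H = 15° × (15.5 − 12) = 52.50°.
With φ = -2.9°, δ = 7.2°, H = 52.50°: sin φ sin δ = -0.0063, cos φ cos δ cos H = 0.6032, so cos θ_z = 0.5969.
Air mass m = 1/cos θ_z = 1/0.5969 = 1.675; τ^m = 0.63^1.675 = 0.4612.
Surface direct beam = 1365 × 0.5969 × 0.4612 = 375.77 W/m².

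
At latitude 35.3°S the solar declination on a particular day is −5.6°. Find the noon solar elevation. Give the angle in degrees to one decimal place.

At local solar noon the hour angle is zero, so the elevation is 90° − |φ − δ| = 90° − |-35.3° − (-5.6°)| = 90° − 29.7° = 60.3°.

60.3°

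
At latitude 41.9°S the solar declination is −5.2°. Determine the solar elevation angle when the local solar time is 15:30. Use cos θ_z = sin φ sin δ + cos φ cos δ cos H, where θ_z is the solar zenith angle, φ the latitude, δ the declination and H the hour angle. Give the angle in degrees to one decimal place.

Hour angle H = 15° × (15.5 − 12) = 52.50°.
cos θ_z = sin φ sin δ + cos φ cos δ cos H = (-0.6678)(-0.0906) + (0.7443)(0.9959)(0.6088) = 0.5118.
θ_z = arccos(0.5118) = 59.22°, so the elevation is 90° − 59.22° = 30.78°.

30.8°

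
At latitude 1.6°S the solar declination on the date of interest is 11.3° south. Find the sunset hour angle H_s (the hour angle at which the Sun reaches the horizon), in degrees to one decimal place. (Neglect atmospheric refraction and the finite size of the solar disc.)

cos H_s = −tan(-1.6°) · tan(-11.3°) = -0.0056, so H_s = arccos(-0.0056) = 90.32°.

90.3°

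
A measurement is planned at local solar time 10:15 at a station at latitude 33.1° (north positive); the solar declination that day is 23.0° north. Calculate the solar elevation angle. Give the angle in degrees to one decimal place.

64.8°

Hour angle H = 15° × (10.25 − 12) = -26.25°.
With φ = 33.1°, δ = 23.0°, H = -26.25°: sin φ sin δ = 0.2134, cos φ cos δ cos H = 0.6916, so cos θ_z = 0.9050.
θ_z = arccos(0.9050) = 25.18°, so the elevation is 90° − 25.18° = 64.82°.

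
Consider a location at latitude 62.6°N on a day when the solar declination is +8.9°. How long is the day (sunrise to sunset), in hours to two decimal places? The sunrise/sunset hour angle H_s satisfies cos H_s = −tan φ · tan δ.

14.34 hours

−tan φ tan δ = −(1.9292)(0.1566) = -0.3021; H_s = arccos(-0.3021) = 107.58°.
Day length = 2 H_s / 15° h⁻¹ = 215.16° / 15 = 14.344 h.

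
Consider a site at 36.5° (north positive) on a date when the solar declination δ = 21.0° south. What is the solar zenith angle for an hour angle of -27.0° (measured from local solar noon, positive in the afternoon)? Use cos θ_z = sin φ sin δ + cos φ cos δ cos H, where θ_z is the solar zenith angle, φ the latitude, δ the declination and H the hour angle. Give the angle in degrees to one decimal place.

62.9°

cos θ_z = sin φ sin δ + cos φ cos δ cos H = (0.5948)(-0.3584) + (0.8039)(0.9336)(0.8910) = 0.4555.
θ_z = arccos(0.4555) = 62.90°.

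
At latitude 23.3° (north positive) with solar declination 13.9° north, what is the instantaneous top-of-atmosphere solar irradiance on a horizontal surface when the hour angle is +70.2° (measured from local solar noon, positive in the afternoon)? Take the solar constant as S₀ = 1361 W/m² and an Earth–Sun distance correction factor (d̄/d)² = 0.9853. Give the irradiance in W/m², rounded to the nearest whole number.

cos θ_z = sin(23.3°) sin(13.9°) + cos(23.3°) cos(13.9°) cos(70.20°) = 0.0950 + 0.3020 = 0.3970.
Top-of-atmosphere irradiance = S₀ (d̄/d)² cos θ_z = 1361 × 0.9853 × 0.3970 = 532.37 W/m².

532 W/m²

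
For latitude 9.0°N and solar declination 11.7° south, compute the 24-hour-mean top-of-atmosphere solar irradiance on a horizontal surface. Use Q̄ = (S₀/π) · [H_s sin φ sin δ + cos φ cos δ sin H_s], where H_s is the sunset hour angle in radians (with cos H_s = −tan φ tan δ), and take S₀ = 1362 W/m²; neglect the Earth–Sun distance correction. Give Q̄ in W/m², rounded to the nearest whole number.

398 W/m²

The sunset hour angle satisfies cos H_s = −tan φ tan δ = 0.0328, giving H_s = 88.12°. In radians, H_s = 1.5380.
H_s sin φ sin δ = 1.5380 × 0.1564 × -0.2028 = -0.0488.
cos φ cos δ sin H_s = 0.9877 × 0.9792 × 0.9995 = 0.9667.
Q̄ = (1362/π) × (-0.0488 + 0.9667) = 433.54 × 0.9179 = 397.95 W/m².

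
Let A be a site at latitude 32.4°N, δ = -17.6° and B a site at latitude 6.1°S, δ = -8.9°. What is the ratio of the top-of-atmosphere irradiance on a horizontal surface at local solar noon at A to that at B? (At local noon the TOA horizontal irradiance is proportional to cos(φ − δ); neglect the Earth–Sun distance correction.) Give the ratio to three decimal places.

A: cos θ_z = cos(32.4° − (-17.6°)) = 0.6428.
B: cos θ_z = cos(-6.1° − (-8.9°)) = 0.9988.
Ratio A/B = 0.6428 / 0.9988 = 0.6436.

0.644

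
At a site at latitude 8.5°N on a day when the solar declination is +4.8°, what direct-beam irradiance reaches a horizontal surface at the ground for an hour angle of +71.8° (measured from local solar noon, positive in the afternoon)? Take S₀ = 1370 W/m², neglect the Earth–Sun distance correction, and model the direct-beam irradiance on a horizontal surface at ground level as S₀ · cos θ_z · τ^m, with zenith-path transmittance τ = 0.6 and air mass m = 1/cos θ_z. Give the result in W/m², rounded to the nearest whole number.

89 W/m²

cos θ_z = sin(8.5°) sin(4.8°) + cos(8.5°) cos(4.8°) cos(71.80°) = 0.0124 + 0.3078 = 0.3202.
Air mass m = 1/cos θ_z = 1/0.3202 = 3.123; τ^m = 0.6^3.123 = 0.2028.
Surface direct beam = 1370 × 0.3202 × 0.2028 = 88.96 W/m².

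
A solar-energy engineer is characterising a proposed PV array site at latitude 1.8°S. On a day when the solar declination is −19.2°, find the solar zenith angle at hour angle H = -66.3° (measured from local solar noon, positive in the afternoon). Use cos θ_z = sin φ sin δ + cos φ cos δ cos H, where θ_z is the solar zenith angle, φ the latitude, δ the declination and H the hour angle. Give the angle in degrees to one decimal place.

cos θ_z = sin(-1.8°) sin(-19.2°) + cos(-1.8°) cos(-19.2°) cos(-66.30°) = 0.0103 + 0.3794 = 0.3897.
θ_z = arccos(0.3897) = 67.06°.

67.1°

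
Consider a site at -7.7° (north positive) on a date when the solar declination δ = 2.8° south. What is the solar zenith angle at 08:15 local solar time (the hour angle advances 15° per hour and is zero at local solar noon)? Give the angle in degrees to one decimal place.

56.2°

Hour angle H = 15° × (8.25 − 12) = -56.25°.
With φ = -7.7°, δ = -2.8°, H = -56.25°: sin φ sin δ = 0.0065, cos φ cos δ cos H = 0.5499, so cos θ_z = 0.5564.
θ_z = arccos(0.5564) = 56.19°.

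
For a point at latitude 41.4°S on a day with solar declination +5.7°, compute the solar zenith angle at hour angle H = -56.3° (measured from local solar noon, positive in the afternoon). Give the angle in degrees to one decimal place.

cos θ_z = sin(-41.4°) sin(5.7°) + cos(-41.4°) cos(5.7°) cos(-56.30°) = -0.0657 + 0.4141 = 0.3484.
θ_z = arccos(0.3484) = 69.61°.

69.6°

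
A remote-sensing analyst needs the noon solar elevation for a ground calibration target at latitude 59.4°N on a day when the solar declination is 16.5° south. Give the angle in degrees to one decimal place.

14.1°

At local solar noon the hour angle is zero, so the elevation is 90° − |φ − δ| = 90° − |59.4° − (-16.5°)| = 90° − 75.9° = 14.1°.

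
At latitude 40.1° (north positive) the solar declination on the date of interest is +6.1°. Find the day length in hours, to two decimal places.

12.69 hours

−tan φ tan δ = −(0.8421)(0.1069) = -0.0900; H_s = arccos(-0.0900) = 95.16°.
Day length = 2 H_s / 15° h⁻¹ = 190.32° / 15 = 12.688 h.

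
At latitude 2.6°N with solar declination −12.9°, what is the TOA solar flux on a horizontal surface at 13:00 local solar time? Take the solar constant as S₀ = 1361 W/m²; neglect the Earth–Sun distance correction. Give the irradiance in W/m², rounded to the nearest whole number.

Hour angle H = 15° × (13 − 12) = 15.00°.
With φ = 2.6°, δ = -12.9°, H = 15.00°: sin φ sin δ = -0.0101, cos φ cos δ cos H = 0.9406, so cos θ_z = 0.9305.
Top-of-atmosphere irradiance = S₀ cos θ_z = 1361 × 0.9305 = 1266.41 W/m².

1266 W/m²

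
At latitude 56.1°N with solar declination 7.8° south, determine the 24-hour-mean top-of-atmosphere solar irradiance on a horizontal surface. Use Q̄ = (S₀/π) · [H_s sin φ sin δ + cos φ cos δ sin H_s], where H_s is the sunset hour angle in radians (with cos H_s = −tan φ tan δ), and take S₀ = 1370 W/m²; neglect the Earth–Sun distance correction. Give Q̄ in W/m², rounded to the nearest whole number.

169 W/m²

The sunset hour angle satisfies cos H_s = −tan φ tan δ = 0.2039, giving H_s = 78.23°. In radians, H_s = 1.3654.
H_s sin φ sin δ = 1.3654 × 0.8300 × -0.1357 = -0.1538.
cos φ cos δ sin H_s = 0.5577 × 0.9907 × 0.9790 = 0.5409.
Q̄ = (1370/π) × (-0.1538 + 0.5409) = 436.08 × 0.3871 = 168.81 W/m².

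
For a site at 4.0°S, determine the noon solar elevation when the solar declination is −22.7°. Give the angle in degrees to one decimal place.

At local solar noon the hour angle is zero, so the elevation is 90° − |φ − δ| = 90° − |-4.0° − (-22.7°)| = 90° − 18.7° = 71.3°.

71.3°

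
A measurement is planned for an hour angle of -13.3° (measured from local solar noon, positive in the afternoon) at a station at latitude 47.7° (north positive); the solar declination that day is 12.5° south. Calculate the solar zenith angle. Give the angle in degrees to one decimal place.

61.4°

cos θ_z = sin(47.7°) sin(-12.5°) + cos(47.7°) cos(-12.5°) cos(-13.30°) = -0.1601 + 0.6394 = 0.4793.
θ_z = arccos(0.4793) = 61.36°.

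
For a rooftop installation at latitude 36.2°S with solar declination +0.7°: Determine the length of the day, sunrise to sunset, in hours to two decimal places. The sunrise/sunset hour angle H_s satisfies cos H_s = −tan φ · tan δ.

cos H_s = −tan(-36.2°) · tan(0.7°) = 0.0089, so H_s = arccos(0.0089) = 89.49°.
Day length = 2 H_s / 15° h⁻¹ = 178.98° / 15 = 11.932 h.

11.93 hours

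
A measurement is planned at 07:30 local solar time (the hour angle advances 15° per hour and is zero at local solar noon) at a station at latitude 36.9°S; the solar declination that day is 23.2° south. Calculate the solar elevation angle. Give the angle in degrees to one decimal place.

Hour angle H = 15° × (7.5 − 12) = -67.50°.
cos θ_z = sin φ sin δ + cos φ cos δ cos H = (-0.6004)(-0.3939) + (0.7997)(0.9191)(0.3827) = 0.5178.
θ_z = arccos(0.5178) = 58.82°, so the elevation is 90° − 58.82° = 31.18°.

31.2°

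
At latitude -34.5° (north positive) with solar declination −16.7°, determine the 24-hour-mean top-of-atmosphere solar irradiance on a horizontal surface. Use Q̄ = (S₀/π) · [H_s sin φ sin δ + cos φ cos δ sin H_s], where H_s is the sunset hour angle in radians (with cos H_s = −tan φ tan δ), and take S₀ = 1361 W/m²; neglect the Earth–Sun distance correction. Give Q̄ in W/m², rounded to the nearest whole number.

cos H_s = −tan(-34.5°) · tan(-16.7°) = -0.2062, so H_s = arccos(-0.2062) = 101.90°. In radians, H_s = 1.7785.
H_s sin φ sin δ = 1.7785 × -0.5664 × -0.2874 = 0.2895.
cos φ cos δ sin H_s = 0.8241 × 0.9578 × 0.9785 = 0.7724.
Q̄ = (1361/π) × (0.2895 + 0.7724) = 433.22 × 1.0619 = 460.04 W/m².

460 W/m²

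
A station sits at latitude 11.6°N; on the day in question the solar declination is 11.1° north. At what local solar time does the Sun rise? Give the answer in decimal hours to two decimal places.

The sunset hour angle satisfies cos H_s = −tan φ tan δ = -0.0403, giving H_s = 92.31°.
Sunrise is at 12 − H_s/15 = 12 − 6.154 = 5.846 h local solar time.

5.85 h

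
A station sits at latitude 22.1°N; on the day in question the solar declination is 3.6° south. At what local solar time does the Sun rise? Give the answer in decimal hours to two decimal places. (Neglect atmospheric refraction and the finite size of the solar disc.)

cos H_s = −tan(22.1°) · tan(-3.6°) = 0.0255, so H_s = arccos(0.0255) = 88.54°.
Sunrise is at 12 − H_s/15 = 12 − 5.903 = 6.097 h local solar time.

6.10 h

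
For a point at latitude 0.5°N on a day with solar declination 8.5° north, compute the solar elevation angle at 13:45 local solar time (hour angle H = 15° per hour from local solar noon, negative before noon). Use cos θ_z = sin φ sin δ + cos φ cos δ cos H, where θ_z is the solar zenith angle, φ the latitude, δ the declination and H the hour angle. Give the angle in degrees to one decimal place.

62.7°

Hour angle H = 15° × (13.75 − 12) = 26.25°.
cos θ_z = sin φ sin δ + cos φ cos δ cos H = (0.0087)(0.1478) + (1.0000)(0.9890)(0.8969) = 0.8883.
θ_z = arccos(0.8883) = 27.34°, so the elevation is 90° − 27.34° = 62.66°.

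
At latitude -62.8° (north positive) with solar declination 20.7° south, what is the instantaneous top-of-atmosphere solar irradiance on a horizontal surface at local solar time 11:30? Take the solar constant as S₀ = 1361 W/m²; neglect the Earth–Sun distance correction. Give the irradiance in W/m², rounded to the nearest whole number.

Hour angle H = 15° × (11.5 − 12) = -7.50°.
cos θ_z = sin φ sin δ + cos φ cos δ cos H = (-0.8894)(-0.3535) + (0.4571)(0.9354)(0.9914) = 0.7383.
Top-of-atmosphere irradiance = S₀ cos θ_z = 1361 × 0.7383 = 1004.83 W/m².

1005 W/m²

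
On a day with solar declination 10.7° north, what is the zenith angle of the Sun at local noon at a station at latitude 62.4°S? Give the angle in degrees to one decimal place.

73.1°

At local solar noon the hour angle is zero, so the zenith angle is |φ − δ| = |-62.4° − (10.7°)| = 73.1°.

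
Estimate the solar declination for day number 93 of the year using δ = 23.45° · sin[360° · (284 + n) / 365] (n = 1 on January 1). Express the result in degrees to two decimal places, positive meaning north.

360 × (284 + 93) / 365 = 371.836°; sin(371.836°) = 0.2051.
δ = 23.45 × 0.2051 = 4.810° ≈ +4.81°.

+4.81°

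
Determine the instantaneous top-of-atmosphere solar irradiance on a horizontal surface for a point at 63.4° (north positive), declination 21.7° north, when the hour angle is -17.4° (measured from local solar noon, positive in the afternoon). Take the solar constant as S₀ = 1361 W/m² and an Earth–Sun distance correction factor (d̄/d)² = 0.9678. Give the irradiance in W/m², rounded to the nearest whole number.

958 W/m²

With φ = 63.4°, δ = 21.7°, H = -17.40°: sin φ sin δ = 0.3306, cos φ cos δ cos H = 0.3970, so cos θ_z = 0.7276.
Top-of-atmosphere irradiance = S₀ (d̄/d)² cos θ_z = 1361 × 0.9678 × 0.7276 = 958.38 W/m².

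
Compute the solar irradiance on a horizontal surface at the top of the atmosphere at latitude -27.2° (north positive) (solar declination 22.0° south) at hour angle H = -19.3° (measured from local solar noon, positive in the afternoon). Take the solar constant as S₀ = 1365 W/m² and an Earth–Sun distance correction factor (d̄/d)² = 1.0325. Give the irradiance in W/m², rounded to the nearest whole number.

1338 W/m²

With φ = -27.2°, δ = -22.0°, H = -19.30°: sin φ sin δ = 0.1712, cos φ cos δ cos H = 0.7783, so cos θ_z = 0.9495.
Top-of-atmosphere irradiance = S₀ (d̄/d)² cos θ_z = 1365 × 1.0325 × 0.9495 = 1338.19 W/m².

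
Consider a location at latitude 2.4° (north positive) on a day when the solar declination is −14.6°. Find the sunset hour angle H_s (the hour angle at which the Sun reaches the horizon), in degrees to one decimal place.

89.4°

−tan φ tan δ = −(0.0419)(-0.2605) = 0.0109; H_s = arccos(0.0109) = 89.38°.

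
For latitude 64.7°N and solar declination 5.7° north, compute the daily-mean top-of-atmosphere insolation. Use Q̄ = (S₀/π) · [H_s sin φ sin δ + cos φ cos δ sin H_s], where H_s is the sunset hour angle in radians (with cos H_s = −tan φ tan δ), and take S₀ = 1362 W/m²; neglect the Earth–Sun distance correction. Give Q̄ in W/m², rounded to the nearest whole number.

250 W/m²

The sunset hour angle satisfies cos H_s = −tan φ tan δ = -0.2112, giving H_s = 102.19°. In radians, H_s = 1.7836.
H_s sin φ sin δ = 1.7836 × 0.9041 × 0.0993 = 0.1601.
cos φ cos δ sin H_s = 0.4274 × 0.9951 × 0.9774 = 0.4157.
Q̄ = (1362/π) × (0.1601 + 0.4157) = 433.54 × 0.5758 = 249.63 W/m².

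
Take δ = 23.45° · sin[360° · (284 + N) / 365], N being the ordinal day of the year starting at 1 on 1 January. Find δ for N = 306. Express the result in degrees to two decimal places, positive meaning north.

-15.67°

360 × (284 + 306) / 365 = 581.918°; sin(581.918°) = -0.6681.
δ = 23.45 × -0.6681 = -15.667° ≈ -15.67°.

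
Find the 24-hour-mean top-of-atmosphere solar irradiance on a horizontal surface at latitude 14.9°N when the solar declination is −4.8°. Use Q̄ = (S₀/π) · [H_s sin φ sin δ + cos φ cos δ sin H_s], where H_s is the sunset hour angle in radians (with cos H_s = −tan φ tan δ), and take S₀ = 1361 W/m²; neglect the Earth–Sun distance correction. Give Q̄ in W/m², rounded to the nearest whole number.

cos H_s = −tan(14.9°) · tan(-4.8°) = 0.0223, so H_s = arccos(0.0223) = 88.72°. In radians, H_s = 1.5485.
H_s sin φ sin δ = 1.5485 × 0.2571 × -0.0837 = -0.0333.
cos φ cos δ sin H_s = 0.9664 × 0.9965 × 0.9998 = 0.9628.
Q̄ = (1361/π) × (-0.0333 + 0.9628) = 433.22 × 0.9295 = 402.68 W/m².

403 W/m²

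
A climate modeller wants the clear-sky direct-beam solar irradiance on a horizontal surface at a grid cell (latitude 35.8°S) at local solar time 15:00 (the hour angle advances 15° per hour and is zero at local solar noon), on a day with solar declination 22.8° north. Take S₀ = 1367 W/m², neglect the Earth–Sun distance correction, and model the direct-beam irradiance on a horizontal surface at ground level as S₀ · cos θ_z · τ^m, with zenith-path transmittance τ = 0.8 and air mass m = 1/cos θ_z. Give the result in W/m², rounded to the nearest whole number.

197 W/m²

Hour angle H = 15° × (15 − 12) = 45.00°.
cos θ_z = sin(-35.8°) sin(22.8°) + cos(-35.8°) cos(22.8°) cos(45.00°) = -0.2267 + 0.5287 = 0.3020.
Air mass m = 1/cos θ_z = 1/0.3020 = 3.311; τ^m = 0.8^3.311 = 0.4777.
Surface direct beam = 1367 × 0.3020 × 0.4777 = 197.21 W/m².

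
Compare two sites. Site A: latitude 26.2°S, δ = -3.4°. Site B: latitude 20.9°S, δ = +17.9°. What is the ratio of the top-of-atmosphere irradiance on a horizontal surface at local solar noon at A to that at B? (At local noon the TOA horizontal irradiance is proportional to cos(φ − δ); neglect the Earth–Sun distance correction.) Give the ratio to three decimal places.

1.183

A: cos θ_z = cos(-26.2° − (-3.4°)) = 0.9219.
B: cos θ_z = cos(-20.9° − (17.9°)) = 0.7793.
Ratio A/B = 0.9219 / 0.7793 = 1.1830.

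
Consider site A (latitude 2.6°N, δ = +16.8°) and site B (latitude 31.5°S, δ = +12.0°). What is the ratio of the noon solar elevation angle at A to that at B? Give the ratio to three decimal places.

1.630

A: 90° − |2.6 − (16.8)| = 75.80°.
B: 90° − |-31.5 − (12.0)| = 46.50°.
Ratio A/B = 75.8000 / 46.5000 = 1.6301.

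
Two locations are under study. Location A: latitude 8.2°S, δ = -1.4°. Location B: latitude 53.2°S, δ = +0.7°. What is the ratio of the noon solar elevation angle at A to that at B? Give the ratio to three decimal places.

2.305

A: 90° − |-8.2 − (-1.4)| = 83.20°.
B: 90° − |-53.2 − (0.7)| = 36.10°.
Ratio A/B = 83.2000 / 36.1000 = 2.3047.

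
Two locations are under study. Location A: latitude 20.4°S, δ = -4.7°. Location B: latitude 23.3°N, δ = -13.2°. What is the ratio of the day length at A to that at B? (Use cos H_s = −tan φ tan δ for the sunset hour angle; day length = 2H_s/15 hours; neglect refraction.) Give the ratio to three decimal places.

1.090

A: H_s = arccos(−tan -20.4° · tan -4.7°) = 91.75°, so 2H_s/15 = 12.2333 h.
B: H_s = arccos(−tan 23.3° · tan -13.2°) = 84.20°, so 2H_s/15 = 11.2267 h.
Ratio A/B = 12.2333 / 11.2267 = 1.0897.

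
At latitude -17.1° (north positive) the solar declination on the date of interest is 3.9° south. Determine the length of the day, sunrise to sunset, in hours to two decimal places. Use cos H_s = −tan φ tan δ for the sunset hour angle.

−tan φ tan δ = −(-0.3076)(-0.0682) = -0.0210; H_s = arccos(-0.0210) = 91.20°.
Day length = 2 H_s / 15° h⁻¹ = 182.40° / 15 = 12.160 h.

12.16 hours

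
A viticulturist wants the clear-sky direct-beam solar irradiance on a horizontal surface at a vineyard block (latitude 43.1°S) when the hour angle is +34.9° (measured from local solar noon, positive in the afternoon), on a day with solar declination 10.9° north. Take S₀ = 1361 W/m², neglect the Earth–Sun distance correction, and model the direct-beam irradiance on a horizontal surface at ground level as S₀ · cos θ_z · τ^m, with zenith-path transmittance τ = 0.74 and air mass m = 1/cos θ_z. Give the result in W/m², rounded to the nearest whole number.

324 W/m²

cos θ_z = sin φ sin δ + cos φ cos δ cos H = (-0.6833)(0.1891) + (0.7302)(0.9820)(0.8202) = 0.4589.
Air mass m = 1/cos θ_z = 1/0.4589 = 2.179; τ^m = 0.74^2.179 = 0.5189.
Surface direct beam = 1361 × 0.4589 × 0.5189 = 324.09 W/m².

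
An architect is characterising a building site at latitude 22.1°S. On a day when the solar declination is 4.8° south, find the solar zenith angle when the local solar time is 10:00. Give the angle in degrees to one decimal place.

33.8°

Hour angle H = 15° × (10 − 12) = -30.00°.
cos θ_z = sin φ sin δ + cos φ cos δ cos H = (-0.3762)(-0.0837) + (0.9265)(0.9965)(0.8660) = 0.8310.
θ_z = arccos(0.8310) = 33.80°.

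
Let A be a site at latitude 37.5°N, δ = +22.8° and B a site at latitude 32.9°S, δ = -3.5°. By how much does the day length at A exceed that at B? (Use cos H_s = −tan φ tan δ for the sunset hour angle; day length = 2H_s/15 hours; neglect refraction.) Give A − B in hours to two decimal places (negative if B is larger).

A: H_s = arccos(−tan 37.5° · tan 22.8°) = 108.82°, so 2H_s/15 = 14.5093 h.
B: H_s = arccos(−tan -32.9° · tan -3.5°) = 92.27°, so 2H_s/15 = 12.3027 h.
A − B = 14.5093 − 12.3027 = 2.2066 h.

+2.21 h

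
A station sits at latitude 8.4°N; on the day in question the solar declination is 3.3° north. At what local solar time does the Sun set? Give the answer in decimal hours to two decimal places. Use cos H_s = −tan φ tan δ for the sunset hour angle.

−tan φ tan δ = −(0.1477)(0.0577) = -0.0085; H_s = arccos(-0.0085) = 90.49°.
Sunset is at 12 + H_s/15 = 12 + 6.033 = 18.033 h local solar time.

18.03 h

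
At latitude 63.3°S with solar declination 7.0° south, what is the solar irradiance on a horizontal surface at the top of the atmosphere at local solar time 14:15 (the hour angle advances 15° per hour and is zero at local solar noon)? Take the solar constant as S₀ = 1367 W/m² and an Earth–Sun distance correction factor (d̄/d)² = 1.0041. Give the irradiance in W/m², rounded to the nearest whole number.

658 W/m²

Hour angle H = 15° × (14.25 − 12) = 33.75°.
cos θ_z = sin φ sin δ + cos φ cos δ cos H = (-0.8934)(-0.1219) + (0.4493)(0.9925)(0.8315) = 0.4797.
Top-of-atmosphere irradiance = S₀ (d̄/d)² cos θ_z = 1367 × 1.0041 × 0.4797 = 658.44 W/m².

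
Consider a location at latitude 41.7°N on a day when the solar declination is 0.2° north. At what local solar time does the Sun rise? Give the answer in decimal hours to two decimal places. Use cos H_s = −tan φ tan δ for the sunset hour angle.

5.99 h

−tan φ tan δ = −(0.8910)(0.0035) = -0.0031; H_s = arccos(-0.0031) = 90.18°.
Sunrise is at 12 − H_s/15 = 12 − 6.012 = 5.988 h local solar time.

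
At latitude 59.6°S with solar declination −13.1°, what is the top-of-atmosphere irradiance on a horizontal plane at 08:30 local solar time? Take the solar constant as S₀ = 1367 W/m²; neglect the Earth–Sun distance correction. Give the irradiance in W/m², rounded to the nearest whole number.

Hour angle H = 15° × (8.5 − 12) = -52.50°.
cos θ_z = sin(-59.6°) sin(-13.1°) + cos(-59.6°) cos(-13.1°) cos(-52.50°) = 0.1955 + 0.3000 = 0.4955.
Top-of-atmosphere irradiance = S₀ cos θ_z = 1367 × 0.4955 = 677.35 W/m².

677 W/m²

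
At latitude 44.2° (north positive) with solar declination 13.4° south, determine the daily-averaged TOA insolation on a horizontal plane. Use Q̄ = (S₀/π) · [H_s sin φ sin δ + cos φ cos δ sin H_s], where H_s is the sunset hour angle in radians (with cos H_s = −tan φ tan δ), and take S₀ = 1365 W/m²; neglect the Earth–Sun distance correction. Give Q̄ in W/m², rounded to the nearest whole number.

The sunset hour angle satisfies cos H_s = −tan φ tan δ = 0.2317, giving H_s = 76.60°. In radians, H_s = 1.3369.
H_s sin φ sin δ = 1.3369 × 0.6972 × -0.2317 = -0.2160.
cos φ cos δ sin H_s = 0.7169 × 0.9728 × 0.9728 = 0.6784.
Q̄ = (1365/π) × (-0.2160 + 0.6784) = 434.49 × 0.4624 = 200.91 W/m².

201 W/m²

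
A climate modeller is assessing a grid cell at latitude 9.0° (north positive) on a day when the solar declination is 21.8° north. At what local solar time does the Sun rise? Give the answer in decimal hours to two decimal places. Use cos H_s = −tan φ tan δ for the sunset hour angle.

cos H_s = −tan(9.0°) · tan(21.8°) = -0.0633, so H_s = arccos(-0.0633) = 93.63°.
Sunrise is at 12 − H_s/15 = 12 − 6.242 = 5.758 h local solar time.

5.76 h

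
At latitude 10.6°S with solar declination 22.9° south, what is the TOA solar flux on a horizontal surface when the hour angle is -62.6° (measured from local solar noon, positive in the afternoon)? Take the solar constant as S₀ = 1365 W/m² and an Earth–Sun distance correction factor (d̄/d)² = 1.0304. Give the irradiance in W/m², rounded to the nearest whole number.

cos θ_z = sin(-10.6°) sin(-22.9°) + cos(-10.6°) cos(-22.9°) cos(-62.60°) = 0.0716 + 0.4167 = 0.4883.
Top-of-atmosphere irradiance = S₀ (d̄/d)² cos θ_z = 1365 × 1.0304 × 0.4883 = 686.79 W/m².

687 W/m²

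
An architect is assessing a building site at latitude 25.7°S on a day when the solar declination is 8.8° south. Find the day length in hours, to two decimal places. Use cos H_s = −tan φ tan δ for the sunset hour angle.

cos H_s = −tan(-25.7°) · tan(-8.8°) = -0.0745, so H_s = arccos(-0.0745) = 94.27°.
Day length = 2 H_s / 15° h⁻¹ = 188.54° / 15 = 12.569 h.

12.57 hours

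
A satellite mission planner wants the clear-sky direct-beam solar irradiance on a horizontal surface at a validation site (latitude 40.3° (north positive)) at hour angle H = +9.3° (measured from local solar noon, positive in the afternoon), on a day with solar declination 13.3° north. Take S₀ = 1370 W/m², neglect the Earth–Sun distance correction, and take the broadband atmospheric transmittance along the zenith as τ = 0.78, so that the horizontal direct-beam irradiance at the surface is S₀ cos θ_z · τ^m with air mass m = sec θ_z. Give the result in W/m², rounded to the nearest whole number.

With φ = 40.3°, δ = 13.3°, H = 9.30°: sin φ sin δ = 0.1488, cos φ cos δ cos H = 0.7325, so cos θ_z = 0.8813.
Air mass m = 1/cos θ_z = 1/0.8813 = 1.135; τ^m = 0.78^1.135 = 0.7543.
Surface direct beam = 1370 × 0.8813 × 0.7543 = 910.73 W/m².

911 W/m²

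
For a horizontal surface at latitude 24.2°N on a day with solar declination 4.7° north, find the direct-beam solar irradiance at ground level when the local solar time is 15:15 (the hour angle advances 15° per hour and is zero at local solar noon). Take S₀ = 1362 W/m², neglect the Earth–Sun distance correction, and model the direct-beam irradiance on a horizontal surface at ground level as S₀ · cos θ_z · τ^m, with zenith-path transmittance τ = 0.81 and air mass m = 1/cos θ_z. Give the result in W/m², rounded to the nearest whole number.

Hour angle H = 15° × (15.25 − 12) = 48.75°.
cos θ_z = sin φ sin δ + cos φ cos δ cos H = (0.4099)(0.0819) + (0.9121)(0.9966)(0.6593) = 0.6329.
Air mass m = 1/cos θ_z = 1/0.6329 = 1.580; τ^m = 0.81^1.580 = 0.7168.
Surface direct beam = 1362 × 0.6329 × 0.7168 = 617.89 W/m².

618 W/m²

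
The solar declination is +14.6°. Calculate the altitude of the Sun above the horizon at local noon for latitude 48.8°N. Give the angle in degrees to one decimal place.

55.8°

At local solar noon the hour angle is zero, so the elevation is 90° − |φ − δ| = 90° − |48.8° − (14.6°)| = 90° − 34.2° = 55.8°.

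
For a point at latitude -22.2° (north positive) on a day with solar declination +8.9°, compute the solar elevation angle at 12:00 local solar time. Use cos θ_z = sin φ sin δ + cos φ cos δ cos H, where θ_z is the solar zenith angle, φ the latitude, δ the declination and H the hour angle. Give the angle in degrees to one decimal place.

58.9°

Hour angle H = 15° × (12 − 12) = 0.00°.
cos θ_z = sin(-22.2°) sin(8.9°) + cos(-22.2°) cos(8.9°) cos(0.00°) = -0.0585 + 0.9147 = 0.8562.
θ_z = arccos(0.8562) = 31.11°, so the elevation is 90° − 31.11° = 58.89°.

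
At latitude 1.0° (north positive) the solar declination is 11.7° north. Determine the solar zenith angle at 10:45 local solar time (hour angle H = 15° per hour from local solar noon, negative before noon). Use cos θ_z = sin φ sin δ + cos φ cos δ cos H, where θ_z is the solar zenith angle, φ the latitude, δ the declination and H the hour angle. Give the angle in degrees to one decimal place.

Hour angle H = 15° × (10.75 − 12) = -18.75°.
With φ = 1.0°, δ = 11.7°, H = -18.75°: sin φ sin δ = 0.0035, cos φ cos δ cos H = 0.9271, so cos θ_z = 0.9306.
θ_z = arccos(0.9306) = 21.47°.

21.5°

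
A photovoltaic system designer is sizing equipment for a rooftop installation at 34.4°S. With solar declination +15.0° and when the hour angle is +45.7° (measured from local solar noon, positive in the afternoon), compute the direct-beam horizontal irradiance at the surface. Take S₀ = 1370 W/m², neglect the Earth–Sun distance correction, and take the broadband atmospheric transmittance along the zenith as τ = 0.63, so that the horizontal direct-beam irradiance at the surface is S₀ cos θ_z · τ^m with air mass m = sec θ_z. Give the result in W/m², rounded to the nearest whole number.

182 W/m²

cos θ_z = sin(-34.4°) sin(15.0°) + cos(-34.4°) cos(15.0°) cos(45.70°) = -0.1462 + 0.5566 = 0.4104.
Air mass m = 1/cos θ_z = 1/0.4104 = 2.437; τ^m = 0.63^2.437 = 0.3243.
Surface direct beam = 1370 × 0.4104 × 0.3243 = 182.34 W/m².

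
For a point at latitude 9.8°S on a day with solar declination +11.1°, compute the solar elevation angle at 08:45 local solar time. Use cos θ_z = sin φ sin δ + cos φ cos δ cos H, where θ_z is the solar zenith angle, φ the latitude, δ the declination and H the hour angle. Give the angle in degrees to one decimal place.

37.2°

Hour angle H = 15° × (8.75 − 12) = -48.75°.
With φ = -9.8°, δ = 11.1°, H = -48.75°: sin φ sin δ = -0.0328, cos φ cos δ cos H = 0.6376, so cos θ_z = 0.6048.
θ_z = arccos(0.6048) = 52.79°, so the elevation is 90° − 52.79° = 37.21°.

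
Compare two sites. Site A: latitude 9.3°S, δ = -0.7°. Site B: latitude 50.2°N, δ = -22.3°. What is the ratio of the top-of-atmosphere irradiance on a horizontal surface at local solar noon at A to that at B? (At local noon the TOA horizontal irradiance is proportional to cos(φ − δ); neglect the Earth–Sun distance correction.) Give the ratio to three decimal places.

3.288

A: cos θ_z = cos(-9.3° − (-0.7°)) = 0.9888.
B: cos θ_z = cos(50.2° − (-22.3°)) = 0.3007.
Ratio A/B = 0.9888 / 0.3007 = 3.2883.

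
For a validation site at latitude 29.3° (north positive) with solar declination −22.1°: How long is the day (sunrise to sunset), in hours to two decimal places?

10.24 hours

The sunset hour angle satisfies cos H_s = −tan φ tan δ = 0.2279, giving H_s = 76.83°.
Day length = 2 H_s / 15° h⁻¹ = 153.66° / 15 = 10.244 h.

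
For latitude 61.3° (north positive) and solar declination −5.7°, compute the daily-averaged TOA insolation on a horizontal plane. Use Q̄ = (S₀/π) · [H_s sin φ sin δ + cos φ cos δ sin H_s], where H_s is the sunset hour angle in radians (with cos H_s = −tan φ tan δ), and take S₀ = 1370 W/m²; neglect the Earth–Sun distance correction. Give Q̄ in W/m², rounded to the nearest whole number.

152 W/m²

−tan φ tan δ = −(1.8265)(-0.0998) = 0.1823; H_s = arccos(0.1823) = 79.50°. In radians, H_s = 1.3875.
H_s sin φ sin δ = 1.3875 × 0.8771 × -0.0993 = -0.1208.
cos φ cos δ sin H_s = 0.4802 × 0.9951 × 0.9832 = 0.4698.
Q̄ = (1370/π) × (-0.1208 + 0.4698) = 436.08 × 0.3490 = 152.19 W/m².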